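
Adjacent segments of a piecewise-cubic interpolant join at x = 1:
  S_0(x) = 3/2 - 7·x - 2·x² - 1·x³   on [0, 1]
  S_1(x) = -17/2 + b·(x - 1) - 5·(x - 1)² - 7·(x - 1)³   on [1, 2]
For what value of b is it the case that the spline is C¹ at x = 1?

-14

S_0'(x) = -7 - 4·x - 3·x², so S_0'(1) = -14. On the right, S_1'(1) = b, so b = -14.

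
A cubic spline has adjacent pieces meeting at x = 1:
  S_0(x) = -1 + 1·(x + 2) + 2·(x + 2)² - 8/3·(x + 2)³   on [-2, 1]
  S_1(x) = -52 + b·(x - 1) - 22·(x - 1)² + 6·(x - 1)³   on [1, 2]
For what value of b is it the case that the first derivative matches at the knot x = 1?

-59

S_0'(x) = 1 + 4·(x + 2) - 8·(x + 2)², so S_0'(1) = -59. On the right, S_1'(1) = b, so b = -59.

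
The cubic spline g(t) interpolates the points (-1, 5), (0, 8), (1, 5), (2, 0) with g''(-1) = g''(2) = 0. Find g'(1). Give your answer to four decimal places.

Write m_i for g''(x_i). With h_i = 1, 1, 1 and divided differences Δ_i = 3, -3, -5, the continuity of g' gives the tridiagonal system
  1·m_0 + 4·m_1 + 1·m_2 = 6(Δ_1 - Δ_0) = -36
  1·m_1 + 4·m_2 + 1·m_3 = 6(Δ_2 - Δ_1) = -12
Natural end conditions: m_0 = m_3 = 0.
Solving: m_0 = 0, m_1 = -44/5, m_2 = -4/5, m_3 = 0.
On [1, 2], g'(t) = b_2 + 2c_2·(t - 1) + 3d_2·(t - 1)² with b_2 = Δ_2 - h_2(2m_2 + m_3)/6 = -71/15, c_2 = m_2/2 = -2/5, d_2 = (m_3 - m_2)/(6h_2) = 2/15. So g'(1) = -71/15.

-4.7333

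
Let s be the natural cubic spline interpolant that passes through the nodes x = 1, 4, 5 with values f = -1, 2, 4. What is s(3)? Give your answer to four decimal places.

0.5833

Put M_i = s'' at the i-th knot. Here h = (3, 1) and Δ = (1, 2), so the interior equations h_(i-1)·M_(i-1) + 2(h_(i-1)+h_i)·M_i + h_i·M_(i+1) = 6(Δ_i − Δ_(i-1)) read
  3·M_0 + 8·M_1 + 1·M_2 = 6(Δ_1 - Δ_0) = 6
Natural end conditions: M_0 = M_2 = 0.
Forward elimination and back-substitution give M_0 = 0, M_1 = 3/4, M_2 = 0.
On [1, 4], s(x) = -1 + 5/8·(x - 1) + 0·(x - 1)² + 1/24·(x - 1)³.
With (x - 1) = 2: s(3) = 7/12.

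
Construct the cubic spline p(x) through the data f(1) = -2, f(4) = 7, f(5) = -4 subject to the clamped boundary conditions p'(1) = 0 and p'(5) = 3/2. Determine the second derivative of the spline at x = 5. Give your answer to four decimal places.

With σ_i denoting the second derivative at x_i, h_i = 3, 1, and Δ_i = (y_(i+1) − y_i)/h_i = 3, -11:
  3·σ_0 + 8·σ_1 + 1·σ_2 = 6(Δ_1 - Δ_0) = -84
Clamped end conditions give two more equations: 2h_0·σ_0 + h_0·σ_1 = 6(Δ_0 - p'(1)) = 18 and h_1·σ_1 + 2h_1·σ_2 = 6(p'(5) - Δ_1) = 75.
Solving: σ_0 = 111/8, σ_1 = -87/4, σ_2 = 387/8.

48.3750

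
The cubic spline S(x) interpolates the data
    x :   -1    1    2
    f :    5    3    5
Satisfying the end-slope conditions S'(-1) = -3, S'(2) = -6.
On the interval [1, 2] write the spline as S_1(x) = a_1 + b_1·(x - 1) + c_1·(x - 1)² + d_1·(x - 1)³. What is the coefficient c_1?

With M_i denoting the second derivative at x_i, h_i = 2, 1, and Δ_i = (y_(i+1) − y_i)/h_i = -1, 2:
  2·M_0 + 6·M_1 + 1·M_2 = 6(Δ_1 - Δ_0) = 18
Clamped end conditions give two more equations: 2h_0·M_0 + h_0·M_1 = 6(Δ_0 - S'(-1)) = 12 and h_1·M_1 + 2h_1·M_2 = 6(S'(2) - Δ_1) = -48.
Hence M_0 = -1, M_1 = 8, M_2 = -28.
On [1, 2], with S_1(x) = a_1 + b_1·(x - 1) + c_1·(x - 1)² + d_1·(x - 1)³: c_1 = M_1/2 = 4, d_1 = (M_2 - M_1)/(6h_1) = -6, b_1 = Δ_1 - h_1(2M_1 + M_2)/6 = 4.

4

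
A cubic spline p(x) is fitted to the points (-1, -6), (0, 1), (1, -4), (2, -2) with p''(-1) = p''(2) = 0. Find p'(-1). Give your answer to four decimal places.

10.6667

With σ_i denoting the second derivative at x_i, h_i = 1, 1, 1, and Δ_i = (y_(i+1) − y_i)/h_i = 7, -5, 2:
  1·σ_0 + 4·σ_1 + 1·σ_2 = 6(Δ_1 - Δ_0) = -72
  1·σ_1 + 4·σ_2 + 1·σ_3 = 6(Δ_2 - Δ_1) = 42
Natural end conditions: σ_0 = σ_3 = 0.
Hence σ_0 = 0, σ_1 = -22, σ_2 = 16, σ_3 = 0.
On [-1, 0], p'(x) = b_0 + 2c_0·(x + 1) + 3d_0·(x + 1)² with b_0 = Δ_0 - h_0(2σ_0 + σ_1)/6 = 32/3, c_0 = σ_0/2 = 0, d_0 = (σ_1 - σ_0)/(6h_0) = -11/3. So p'(-1) = 32/3.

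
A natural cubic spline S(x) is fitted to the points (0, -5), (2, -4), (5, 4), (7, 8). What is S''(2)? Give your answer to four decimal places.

1.5604

With M_i denoting the second derivative at x_i, h_i = 2, 3, 2, and Δ_i = (y_(i+1) − y_i)/h_i = 1/2, 8/3, 2:
  2·M_0 + 10·M_1 + 3·M_2 = 6(Δ_1 - Δ_0) = 13
  3·M_1 + 10·M_2 + 2·M_3 = 6(Δ_2 - Δ_1) = -4
Natural end conditions: M_0 = M_3 = 0.
Hence M_0 = 0, M_1 = 142/91, M_2 = -79/91, M_3 = 0.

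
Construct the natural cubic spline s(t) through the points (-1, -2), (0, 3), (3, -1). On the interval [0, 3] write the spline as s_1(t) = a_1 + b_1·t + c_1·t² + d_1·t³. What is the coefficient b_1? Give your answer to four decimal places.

With M_i denoting the second derivative at x_i, h_i = 1, 3, and Δ_i = (y_(i+1) − y_i)/h_i = 5, -4/3:
  1·M_0 + 8·M_1 + 3·M_2 = 6(Δ_1 - Δ_0) = -38
Natural end conditions: M_0 = M_2 = 0.
Solving: M_0 = 0, M_1 = -19/4, M_2 = 0.
On [0, 3], with s_1(t) = a_1 + b_1·t + c_1·t² + d_1·t³: c_1 = M_1/2 = -19/8, d_1 = (M_2 - M_1)/(6h_1) = 19/72, b_1 = Δ_1 - h_1(2M_1 + M_2)/6 = 41/12.

3.4167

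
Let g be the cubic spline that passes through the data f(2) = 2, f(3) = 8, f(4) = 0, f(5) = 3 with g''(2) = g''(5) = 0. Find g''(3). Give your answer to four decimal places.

Write σ_i for g''(x_i). With h_i = 1, 1, 1 and divided differences Δ_i = 6, -8, 3, the continuity of g' gives the tridiagonal system
  1·σ_0 + 4·σ_1 + 1·σ_2 = 6(Δ_1 - Δ_0) = -84
  1·σ_1 + 4·σ_2 + 1·σ_3 = 6(Δ_2 - Δ_1) = 66
Natural end conditions: σ_0 = σ_3 = 0.
Hence σ_0 = 0, σ_1 = -134/5, σ_2 = 116/5, σ_3 = 0.

-26.8000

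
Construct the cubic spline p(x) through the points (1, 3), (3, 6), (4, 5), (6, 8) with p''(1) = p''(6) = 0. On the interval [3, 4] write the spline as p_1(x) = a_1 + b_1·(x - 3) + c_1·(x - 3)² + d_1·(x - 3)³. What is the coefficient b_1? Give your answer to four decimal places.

-0.5000

Write σ_i for p''(x_i). With h_i = 2, 1, 2 and divided differences Δ_i = 3/2, -1, 3/2, the continuity of p' gives the tridiagonal system
  2·σ_0 + 6·σ_1 + 1·σ_2 = 6(Δ_1 - Δ_0) = -15
  1·σ_1 + 6·σ_2 + 2·σ_3 = 6(Δ_2 - Δ_1) = 15
Natural end conditions: σ_0 = σ_3 = 0.
Solving the tridiagonal system: σ_0 = 0, σ_1 = -3, σ_2 = 3, σ_3 = 0.
On [3, 4], with p_1(x) = a_1 + b_1·(x - 3) + c_1·(x - 3)² + d_1·(x - 3)³: c_1 = σ_1/2 = -3/2, d_1 = (σ_2 - σ_1)/(6h_1) = 1, b_1 = Δ_1 - h_1(2σ_1 + σ_2)/6 = -1/2.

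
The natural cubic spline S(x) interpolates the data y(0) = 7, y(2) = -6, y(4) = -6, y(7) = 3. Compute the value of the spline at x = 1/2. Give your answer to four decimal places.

3.0222

Put M_i = S'' at the i-th knot. Here h = (2, 2, 3) and Δ = (-13/2, 0, 3), so the interior equations h_(i-1)·M_(i-1) + 2(h_(i-1)+h_i)·M_i + h_i·M_(i+1) = 6(Δ_i − Δ_(i-1)) read
  2·M_0 + 8·M_1 + 2·M_2 = 6(Δ_1 - Δ_0) = 39
  2·M_1 + 10·M_2 + 3·M_3 = 6(Δ_2 - Δ_1) = 18
Natural end conditions: M_0 = M_3 = 0.
Solving the tridiagonal system: M_0 = 0, M_1 = 177/38, M_2 = 33/38, M_3 = 0.
On [0, 2], S(x) = 7 - 153/19·x + 0·x² + 59/152·x³.
With x = 1/2: S(1/2) = 3675/1216.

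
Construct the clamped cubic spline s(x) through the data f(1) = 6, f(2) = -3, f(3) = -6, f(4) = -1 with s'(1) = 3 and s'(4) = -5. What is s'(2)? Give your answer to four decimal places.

-11.1333

Put M_i = s'' at the i-th knot. Here h = (1, 1, 1) and Δ = (-9, -3, 5), so the interior equations h_(i-1)·M_(i-1) + 2(h_(i-1)+h_i)·M_i + h_i·M_(i+1) = 6(Δ_i − Δ_(i-1)) read
  1·M_0 + 4·M_1 + 1·M_2 = 6(Δ_1 - Δ_0) = 36
  1·M_1 + 4·M_2 + 1·M_3 = 6(Δ_2 - Δ_1) = 48
Clamped end conditions give two more equations: 2h_0·M_0 + h_0·M_1 = 6(Δ_0 - s'(1)) = -72 and h_2·M_2 + 2h_2·M_3 = 6(s'(4) - Δ_2) = -60.
Solving: M_0 = -656/15, M_1 = 232/15, M_2 = 268/15, M_3 = -584/15.
On [2, 3], s'(x) = b_1 + 2c_1·(x - 2) + 3d_1·(x - 2)² with b_1 = Δ_1 - h_1(2M_1 + M_2)/6 = -167/15, c_1 = M_1/2 = 116/15, d_1 = (M_2 - M_1)/(6h_1) = 2/5. So s'(2) = -167/15.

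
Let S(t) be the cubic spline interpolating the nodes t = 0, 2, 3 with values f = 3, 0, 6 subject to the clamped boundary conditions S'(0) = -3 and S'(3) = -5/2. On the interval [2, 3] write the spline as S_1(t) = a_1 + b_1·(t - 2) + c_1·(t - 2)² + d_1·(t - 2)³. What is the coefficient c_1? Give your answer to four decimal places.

Let σ_i = S''(x_i). Step sizes h_i = 2, 1; slopes of the chords Δ_i = (y_(i+1) - y_i)/h_i = -3/2, 6.
  2·σ_0 + 6·σ_1 + 1·σ_2 = 6(Δ_1 - Δ_0) = 45
Clamped end conditions give two more equations: 2h_0·σ_0 + h_0·σ_1 = 6(Δ_0 - S'(0)) = 9 and h_1·σ_1 + 2h_1·σ_2 = 6(S'(3) - Δ_1) = -51.
Forward elimination and back-substitution give σ_0 = -61/12, σ_1 = 44/3, σ_2 = -197/6.
On [2, 3], with S_1(t) = a_1 + b_1·(t - 2) + c_1·(t - 2)² + d_1·(t - 2)³: c_1 = σ_1/2 = 22/3, d_1 = (σ_2 - σ_1)/(6h_1) = -95/12, b_1 = Δ_1 - h_1(2σ_1 + σ_2)/6 = 79/12.

7.3333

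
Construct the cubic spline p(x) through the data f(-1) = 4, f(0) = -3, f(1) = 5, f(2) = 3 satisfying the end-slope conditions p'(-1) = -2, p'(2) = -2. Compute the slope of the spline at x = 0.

0

With σ_i denoting the second derivative at x_i, h_i = 1, 1, 1, and Δ_i = (y_(i+1) − y_i)/h_i = -7, 8, -2:
  1·σ_0 + 4·σ_1 + 1·σ_2 = 6(Δ_1 - Δ_0) = 90
  1·σ_1 + 4·σ_2 + 1·σ_3 = 6(Δ_2 - Δ_1) = -60
Clamped end conditions give two more equations: 2h_0·σ_0 + h_0·σ_1 = 6(Δ_0 - p'(-1)) = -30 and h_2·σ_2 + 2h_2·σ_3 = 6(p'(2) - Δ_2) = 0.
Forward elimination and back-substitution give σ_0 = -34, σ_1 = 38, σ_2 = -28, σ_3 = 14.
On [0, 1], p'(x) = b_1 + 2c_1·x + 3d_1·x² with b_1 = Δ_1 - h_1(2σ_1 + σ_2)/6 = 0, c_1 = σ_1/2 = 19, d_1 = (σ_2 - σ_1)/(6h_1) = -11. So p'(0) = 0.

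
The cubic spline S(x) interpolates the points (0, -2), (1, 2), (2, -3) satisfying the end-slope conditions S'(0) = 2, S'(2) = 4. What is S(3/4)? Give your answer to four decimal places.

Put M_i = S'' at the i-th knot. Here h = (1, 1) and Δ = (4, -5), so the interior equations h_(i-1)·M_(i-1) + 2(h_(i-1)+h_i)·M_i + h_i·M_(i+1) = 6(Δ_i − Δ_(i-1)) read
  1·M_0 + 4·M_1 + 1·M_2 = 6(Δ_1 - Δ_0) = -54
Clamped end conditions give two more equations: 2h_0·M_0 + h_0·M_1 = 6(Δ_0 - S'(0)) = 12 and h_1·M_1 + 2h_1·M_2 = 6(S'(2) - Δ_1) = 54.
Solving the tridiagonal system: M_0 = 41/2, M_1 = -29, M_2 = 83/2.
On [0, 1], S(x) = -2 + 2·x + 41/4·x² - 33/4·x³.
With x = 3/4: S(3/4) = 457/256.

1.7852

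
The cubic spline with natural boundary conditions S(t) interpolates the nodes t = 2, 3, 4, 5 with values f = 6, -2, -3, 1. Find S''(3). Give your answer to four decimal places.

9.2000

With σ_i denoting the second derivative at x_i, h_i = 1, 1, 1, and Δ_i = (y_(i+1) − y_i)/h_i = -8, -1, 4:
  1·σ_0 + 4·σ_1 + 1·σ_2 = 6(Δ_1 - Δ_0) = 42
  1·σ_1 + 4·σ_2 + 1·σ_3 = 6(Δ_2 - Δ_1) = 30
Natural end conditions: σ_0 = σ_3 = 0.
Forward elimination and back-substitution give σ_0 = 0, σ_1 = 46/5, σ_2 = 26/5, σ_3 = 0.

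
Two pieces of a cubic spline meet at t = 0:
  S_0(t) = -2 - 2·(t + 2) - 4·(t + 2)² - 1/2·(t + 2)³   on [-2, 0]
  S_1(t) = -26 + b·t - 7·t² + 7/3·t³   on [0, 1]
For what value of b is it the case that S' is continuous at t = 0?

S_0'(t) = -2 - 8·(t + 2) - 3/2·(t + 2)², so S_0'(0) = -24. On the right, S_1'(0) = b, so b = -24.

-24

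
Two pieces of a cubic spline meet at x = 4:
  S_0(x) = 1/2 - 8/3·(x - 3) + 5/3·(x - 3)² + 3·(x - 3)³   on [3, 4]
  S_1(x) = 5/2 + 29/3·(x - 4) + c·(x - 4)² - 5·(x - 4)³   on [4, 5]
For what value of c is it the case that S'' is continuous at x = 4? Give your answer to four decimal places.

S_0''(x) = 10/3 + 18·(x - 3), so S_0''(4) = 64/3. On the right, S_1''(4) = 2c, so c = 32/3.

10.6667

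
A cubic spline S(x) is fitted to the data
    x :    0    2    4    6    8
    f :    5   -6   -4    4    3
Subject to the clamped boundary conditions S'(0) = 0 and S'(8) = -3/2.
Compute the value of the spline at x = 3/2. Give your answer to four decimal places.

Write m_i for S''(x_i). With h_i = 2, 2, 2, 2 and divided differences Δ_i = -11/2, 1, 4, -1/2, the continuity of S' gives the tridiagonal system
  2·m_0 + 8·m_1 + 2·m_2 = 6(Δ_1 - Δ_0) = 39
  2·m_1 + 8·m_2 + 2·m_3 = 6(Δ_2 - Δ_1) = 18
  2·m_2 + 8·m_3 + 2·m_4 = 6(Δ_3 - Δ_2) = -27
Clamped end conditions give two more equations: 2h_0·m_0 + h_0·m_1 = 6(Δ_0 - S'(0)) = -33 and h_3·m_3 + 2h_3·m_4 = 6(S'(8) - Δ_3) = -6.
Solving the tridiagonal system: m_0 = -1347/112, m_1 = 423/56, m_2 = 21/16, m_3 = -213/56, m_4 = 45/112.
On [0, 2], S(x) = 5 + 0·x - 1347/224·x² + 731/448·x³.
With x = 3/2: S(3/2) = -10835/3584.

-3.0232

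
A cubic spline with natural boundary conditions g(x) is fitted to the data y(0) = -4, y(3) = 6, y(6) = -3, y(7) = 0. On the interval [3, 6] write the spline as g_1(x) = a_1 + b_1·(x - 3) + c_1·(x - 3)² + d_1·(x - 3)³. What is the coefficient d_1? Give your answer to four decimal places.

With M_i denoting the second derivative at x_i, h_i = 3, 3, 1, and Δ_i = (y_(i+1) − y_i)/h_i = 10/3, -3, 3:
  3·M_0 + 12·M_1 + 3·M_2 = 6(Δ_1 - Δ_0) = -38
  3·M_1 + 8·M_2 + 1·M_3 = 6(Δ_2 - Δ_1) = 36
Natural end conditions: M_0 = M_3 = 0.
Solving: M_0 = 0, M_1 = -412/87, M_2 = 182/29, M_3 = 0.
On [3, 6], with g_1(x) = a_1 + b_1·(x - 3) + c_1·(x - 3)² + d_1·(x - 3)³: c_1 = M_1/2 = -206/87, d_1 = (M_2 - M_1)/(6h_1) = 479/783, b_1 = Δ_1 - h_1(2M_1 + M_2)/6 = -122/87.

0.6117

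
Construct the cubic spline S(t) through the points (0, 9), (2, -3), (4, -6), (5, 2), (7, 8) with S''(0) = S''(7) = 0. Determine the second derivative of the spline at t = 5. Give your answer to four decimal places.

-6.7266

With M_i denoting the second derivative at x_i, h_i = 2, 2, 1, 2, and Δ_i = (y_(i+1) − y_i)/h_i = -6, -3/2, 8, 3:
  2·M_0 + 8·M_1 + 2·M_2 = 6(Δ_1 - Δ_0) = 27
  2·M_1 + 6·M_2 + 1·M_3 = 6(Δ_2 - Δ_1) = 57
  1·M_2 + 6·M_3 + 2·M_4 = 6(Δ_3 - Δ_2) = -30
Natural end conditions: M_0 = M_4 = 0.
Solving the tridiagonal system: M_0 = 0, M_1 = 201/256, M_2 = 663/64, M_3 = -861/128, M_4 = 0.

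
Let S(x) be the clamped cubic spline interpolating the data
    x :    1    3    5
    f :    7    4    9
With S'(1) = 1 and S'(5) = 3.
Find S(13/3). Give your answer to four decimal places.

6.7778

Write m_i for S''(x_i). With h_i = 2, 2 and divided differences Δ_i = -3/2, 5/2, the continuity of S' gives the tridiagonal system
  2·m_0 + 8·m_1 + 2·m_2 = 6(Δ_1 - Δ_0) = 24
Clamped end conditions give two more equations: 2h_0·m_0 + h_0·m_1 = 6(Δ_0 - S'(1)) = -15 and h_1·m_1 + 2h_1·m_2 = 6(S'(5) - Δ_1) = 3.
Hence m_0 = -25/4, m_1 = 5, m_2 = -7/4.
On [3, 5], S(x) = 4 - 1/4·(x - 3) + 5/2·(x - 3)² - 9/16·(x - 3)³.
With (x - 3) = 4/3: S(13/3) = 61/9.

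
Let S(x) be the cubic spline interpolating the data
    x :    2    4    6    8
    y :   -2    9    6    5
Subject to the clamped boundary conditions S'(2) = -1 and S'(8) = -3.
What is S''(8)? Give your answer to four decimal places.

-6.1667

Put m_i = S'' at the i-th knot. Here h = (2, 2, 2) and Δ = (11/2, -3/2, -1/2), so the interior equations h_(i-1)·m_(i-1) + 2(h_(i-1)+h_i)·m_i + h_i·m_(i+1) = 6(Δ_i − Δ_(i-1)) read
  2·m_0 + 8·m_1 + 2·m_2 = 6(Δ_1 - Δ_0) = -42
  2·m_1 + 8·m_2 + 2·m_3 = 6(Δ_2 - Δ_1) = 6
Clamped end conditions give two more equations: 2h_0·m_0 + h_0·m_1 = 6(Δ_0 - S'(2)) = 39 and h_2·m_2 + 2h_2·m_3 = 6(S'(8) - Δ_2) = -15.
Forward elimination and back-substitution give m_0 = 89/6, m_1 = -61/6, m_2 = 29/6, m_3 = -37/6.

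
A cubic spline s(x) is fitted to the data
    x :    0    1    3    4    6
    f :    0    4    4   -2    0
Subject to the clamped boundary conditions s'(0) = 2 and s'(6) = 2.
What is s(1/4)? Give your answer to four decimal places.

0.7082

With σ_i denoting the second derivative at x_i, h_i = 1, 2, 1, 2, and Δ_i = (y_(i+1) − y_i)/h_i = 4, 0, -6, 1:
  1·σ_0 + 6·σ_1 + 2·σ_2 = 6(Δ_1 - Δ_0) = -24
  2·σ_1 + 6·σ_2 + 1·σ_3 = 6(Δ_2 - Δ_1) = -36
  1·σ_2 + 6·σ_3 + 2·σ_4 = 6(Δ_3 - Δ_2) = 42
Clamped end conditions give two more equations: 2h_0·σ_0 + h_0·σ_1 = 6(Δ_0 - s'(0)) = 12 and h_3·σ_3 + 2h_3·σ_4 = 6(s'(6) - Δ_3) = 6.
Solving the tridiagonal system: σ_0 = 234/31, σ_1 = -96/31, σ_2 = -201/31, σ_3 = 282/31, σ_4 = -189/62.
On [0, 1], s(x) = 0 + 2·x + 117/31·x² - 55/31·x³.
With x = 1/4: s(1/4) = 1405/1984.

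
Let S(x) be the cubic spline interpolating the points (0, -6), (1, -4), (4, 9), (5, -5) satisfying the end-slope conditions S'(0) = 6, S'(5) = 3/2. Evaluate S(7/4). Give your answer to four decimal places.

1.6417

With σ_i denoting the second derivative at x_i, h_i = 1, 3, 1, and Δ_i = (y_(i+1) − y_i)/h_i = 2, 13/3, -14:
  1·σ_0 + 8·σ_1 + 3·σ_2 = 6(Δ_1 - Δ_0) = 14
  3·σ_1 + 8·σ_2 + 1·σ_3 = 6(Δ_2 - Δ_1) = -110
Clamped end conditions give two more equations: 2h_0·σ_0 + h_0·σ_1 = 6(Δ_0 - S'(0)) = -24 and h_2·σ_2 + 2h_2·σ_3 = 6(S'(5) - Δ_2) = 93.
Hence σ_0 = -1199/63, σ_1 = 886/63, σ_2 = -1669/63, σ_3 = 3764/63.
On [1, 4], S(x) = -4 + 443/126·(x - 1) + 443/63·(x - 1)² - 365/162·(x - 1)³.
With (x - 1) = 3/4: S(7/4) = 1471/896.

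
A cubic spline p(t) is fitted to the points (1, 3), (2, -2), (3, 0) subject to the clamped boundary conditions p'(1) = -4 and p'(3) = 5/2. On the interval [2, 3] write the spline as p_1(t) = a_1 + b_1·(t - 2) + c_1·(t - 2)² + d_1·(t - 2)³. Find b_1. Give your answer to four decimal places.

-1.8750

Put M_i = p'' at the i-th knot. Here h = (1, 1) and Δ = (-5, 2), so the interior equations h_(i-1)·M_(i-1) + 2(h_(i-1)+h_i)·M_i + h_i·M_(i+1) = 6(Δ_i − Δ_(i-1)) read
  1·M_0 + 4·M_1 + 1·M_2 = 6(Δ_1 - Δ_0) = 42
Clamped end conditions give two more equations: 2h_0·M_0 + h_0·M_1 = 6(Δ_0 - p'(1)) = -6 and h_1·M_1 + 2h_1·M_2 = 6(p'(3) - Δ_1) = 3.
Hence M_0 = -41/4, M_1 = 29/2, M_2 = -23/4.
On [2, 3], with p_1(t) = a_1 + b_1·(t - 2) + c_1·(t - 2)² + d_1·(t - 2)³: c_1 = M_1/2 = 29/4, d_1 = (M_2 - M_1)/(6h_1) = -27/8, b_1 = Δ_1 - h_1(2M_1 + M_2)/6 = -15/8.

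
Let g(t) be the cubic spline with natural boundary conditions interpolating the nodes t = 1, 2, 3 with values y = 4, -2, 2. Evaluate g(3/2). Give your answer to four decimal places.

With σ_i denoting the second derivative at x_i, h_i = 1, 1, and Δ_i = (y_(i+1) − y_i)/h_i = -6, 4:
  1·σ_0 + 4·σ_1 + 1·σ_2 = 6(Δ_1 - Δ_0) = 60
Natural end conditions: σ_0 = σ_2 = 0.
Hence σ_0 = 0, σ_1 = 15, σ_2 = 0.
On [1, 2], g(t) = 4 - 17/2·(t - 1) + 0·(t - 1)² + 5/2·(t - 1)³.
With (t - 1) = 1/2: g(3/2) = 1/16.

0.0625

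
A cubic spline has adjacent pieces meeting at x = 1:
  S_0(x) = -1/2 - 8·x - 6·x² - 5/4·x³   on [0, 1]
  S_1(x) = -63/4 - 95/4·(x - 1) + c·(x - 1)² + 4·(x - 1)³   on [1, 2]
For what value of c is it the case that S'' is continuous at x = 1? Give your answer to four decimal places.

S_0''(x) = -12 - 15/2·x, so S_0''(1) = -39/2. On the right, S_1''(1) = 2c, so c = -39/4.

-9.7500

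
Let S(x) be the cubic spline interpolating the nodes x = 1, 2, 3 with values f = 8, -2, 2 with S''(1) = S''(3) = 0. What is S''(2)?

With σ_i denoting the second derivative at x_i, h_i = 1, 1, and Δ_i = (y_(i+1) − y_i)/h_i = -10, 4:
  1·σ_0 + 4·σ_1 + 1·σ_2 = 6(Δ_1 - Δ_0) = 84
Natural end conditions: σ_0 = σ_2 = 0.
Hence σ_0 = 0, σ_1 = 21, σ_2 = 0.

21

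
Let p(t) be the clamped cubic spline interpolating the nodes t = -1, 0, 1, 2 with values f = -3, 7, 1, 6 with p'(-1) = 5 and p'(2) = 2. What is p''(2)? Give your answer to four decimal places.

Put M_i = p'' at the i-th knot. Here h = (1, 1, 1) and Δ = (10, -6, 5), so the interior equations h_(i-1)·M_(i-1) + 2(h_(i-1)+h_i)·M_i + h_i·M_(i+1) = 6(Δ_i − Δ_(i-1)) read
  1·M_0 + 4·M_1 + 1·M_2 = 6(Δ_1 - Δ_0) = -96
  1·M_1 + 4·M_2 + 1·M_3 = 6(Δ_2 - Δ_1) = 66
Clamped end conditions give two more equations: 2h_0·M_0 + h_0·M_1 = 6(Δ_0 - p'(-1)) = 30 and h_2·M_2 + 2h_2·M_3 = 6(p'(2) - Δ_2) = -18.
Solving the tridiagonal system: M_0 = 178/5, M_1 = -206/5, M_2 = 166/5, M_3 = -128/5.

-25.6000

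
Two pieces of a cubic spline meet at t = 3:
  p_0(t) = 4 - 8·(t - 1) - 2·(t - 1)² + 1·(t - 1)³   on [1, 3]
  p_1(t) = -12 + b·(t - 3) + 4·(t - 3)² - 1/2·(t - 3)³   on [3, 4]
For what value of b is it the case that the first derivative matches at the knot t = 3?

-4

p_0'(t) = -8 - 4·(t - 1) + 3·(t - 1)², so p_0'(3) = -4. On the right, p_1'(3) = b, so b = -4.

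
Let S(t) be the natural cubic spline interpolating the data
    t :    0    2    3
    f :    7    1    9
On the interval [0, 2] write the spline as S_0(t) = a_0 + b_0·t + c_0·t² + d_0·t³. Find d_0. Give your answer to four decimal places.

0.9167

With σ_i denoting the second derivative at x_i, h_i = 2, 1, and Δ_i = (y_(i+1) − y_i)/h_i = -3, 8:
  2·σ_0 + 6·σ_1 + 1·σ_2 = 6(Δ_1 - Δ_0) = 66
Natural end conditions: σ_0 = σ_2 = 0.
Solving the tridiagonal system: σ_0 = 0, σ_1 = 11, σ_2 = 0.
On [0, 2], with S_0(t) = a_0 + b_0·t + c_0·t² + d_0·t³: c_0 = σ_0/2 = 0, d_0 = (σ_1 - σ_0)/(6h_0) = 11/12, b_0 = Δ_0 - h_0(2σ_0 + σ_1)/6 = -20/3.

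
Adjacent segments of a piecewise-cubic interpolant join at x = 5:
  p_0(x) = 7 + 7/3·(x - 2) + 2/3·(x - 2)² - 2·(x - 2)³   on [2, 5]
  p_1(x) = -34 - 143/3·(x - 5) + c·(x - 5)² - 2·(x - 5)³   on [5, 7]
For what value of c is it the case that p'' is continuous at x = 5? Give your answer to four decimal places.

-17.3333

p_0''(x) = 4/3 - 12·(x - 2), so p_0''(5) = -104/3. On the right, p_1''(5) = 2c, so c = -52/3.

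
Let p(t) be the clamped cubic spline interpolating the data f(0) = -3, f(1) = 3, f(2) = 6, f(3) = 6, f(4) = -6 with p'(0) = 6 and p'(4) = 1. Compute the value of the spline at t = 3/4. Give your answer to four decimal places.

1.7360

With M_i denoting the second derivative at x_i, h_i = 1, 1, 1, 1, and Δ_i = (y_(i+1) − y_i)/h_i = 6, 3, 0, -12:
  1·M_0 + 4·M_1 + 1·M_2 = 6(Δ_1 - Δ_0) = -18
  1·M_1 + 4·M_2 + 1·M_3 = 6(Δ_2 - Δ_1) = -18
  1·M_2 + 4·M_3 + 1·M_4 = 6(Δ_3 - Δ_2) = -72
Clamped end conditions give two more equations: 2h_0·M_0 + h_0·M_1 = 6(Δ_0 - p'(0)) = 0 and h_3·M_3 + 2h_3·M_4 = 6(p'(4) - Δ_3) = 78.
Hence M_0 = 47/14, M_1 = -47/7, M_2 = 11/2, M_3 = -233/7, M_4 = 779/14.
On [0, 1], p(t) = -3 + 6·t + 47/28·t² - 47/28·t³.
With t = 3/4: p(3/4) = 3111/1792.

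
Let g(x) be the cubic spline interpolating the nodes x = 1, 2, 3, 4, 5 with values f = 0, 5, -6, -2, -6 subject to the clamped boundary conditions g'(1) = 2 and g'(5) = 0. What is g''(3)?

Write m_i for g''(x_i). With h_i = 1, 1, 1, 1 and divided differences Δ_i = 5, -11, 4, -4, the continuity of g' gives the tridiagonal system
  1·m_0 + 4·m_1 + 1·m_2 = 6(Δ_1 - Δ_0) = -96
  1·m_1 + 4·m_2 + 1·m_3 = 6(Δ_2 - Δ_1) = 90
  1·m_2 + 4·m_3 + 1·m_4 = 6(Δ_3 - Δ_2) = -48
Clamped end conditions give two more equations: 2h_0·m_0 + h_0·m_1 = 6(Δ_0 - g'(1)) = 18 and h_3·m_3 + 2h_3·m_4 = 6(g'(5) - Δ_3) = 24.
Solving the tridiagonal system: m_0 = 208/7, m_1 = -290/7, m_2 = 40, m_3 = -200/7, m_4 = 184/7.

40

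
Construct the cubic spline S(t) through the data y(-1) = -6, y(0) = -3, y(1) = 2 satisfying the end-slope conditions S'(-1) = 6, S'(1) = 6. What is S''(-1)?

Put σ_i = S'' at the i-th knot. Here h = (1, 1) and Δ = (3, 5), so the interior equations h_(i-1)·σ_(i-1) + 2(h_(i-1)+h_i)·σ_i + h_i·σ_(i+1) = 6(Δ_i − Δ_(i-1)) read
  1·σ_0 + 4·σ_1 + 1·σ_2 = 6(Δ_1 - Δ_0) = 12
Clamped end conditions give two more equations: 2h_0·σ_0 + h_0·σ_1 = 6(Δ_0 - S'(-1)) = -18 and h_1·σ_1 + 2h_1·σ_2 = 6(S'(1) - Δ_1) = 6.
Forward elimination and back-substitution give σ_0 = -12, σ_1 = 6, σ_2 = 0.

-12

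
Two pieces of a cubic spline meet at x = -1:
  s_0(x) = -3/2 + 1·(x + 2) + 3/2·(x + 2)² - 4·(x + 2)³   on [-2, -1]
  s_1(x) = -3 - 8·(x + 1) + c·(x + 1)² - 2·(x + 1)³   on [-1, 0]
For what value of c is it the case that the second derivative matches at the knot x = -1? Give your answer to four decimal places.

-10.5000

s_0''(x) = 3 - 24·(x + 2), so s_0''(-1) = -21. On the right, s_1''(-1) = 2c, so c = -21/2.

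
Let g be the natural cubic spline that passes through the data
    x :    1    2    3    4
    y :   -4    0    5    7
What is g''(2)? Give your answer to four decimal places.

2.8000

With m_i denoting the second derivative at x_i, h_i = 1, 1, 1, and Δ_i = (y_(i+1) − y_i)/h_i = 4, 5, 2:
  1·m_0 + 4·m_1 + 1·m_2 = 6(Δ_1 - Δ_0) = 6
  1·m_1 + 4·m_2 + 1·m_3 = 6(Δ_2 - Δ_1) = -18
Natural end conditions: m_0 = m_3 = 0.
Hence m_0 = 0, m_1 = 14/5, m_2 = -26/5, m_3 = 0.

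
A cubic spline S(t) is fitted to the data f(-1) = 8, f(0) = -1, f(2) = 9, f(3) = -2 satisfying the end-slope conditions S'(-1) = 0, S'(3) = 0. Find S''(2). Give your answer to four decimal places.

Write σ_i for S''(x_i). With h_i = 1, 2, 1 and divided differences Δ_i = -9, 5, -11, the continuity of S' gives the tridiagonal system
  1·σ_0 + 6·σ_1 + 2·σ_2 = 6(Δ_1 - Δ_0) = 84
  2·σ_1 + 6·σ_2 + 1·σ_3 = 6(Δ_2 - Δ_1) = -96
Clamped end conditions give two more equations: 2h_0·σ_0 + h_0·σ_1 = 6(Δ_0 - S'(-1)) = -54 and h_2·σ_2 + 2h_2·σ_3 = 6(S'(3) - Δ_2) = 66.
Solving: σ_0 = -1524/35, σ_1 = 1158/35, σ_2 = -1242/35, σ_3 = 1776/35.

-35.4857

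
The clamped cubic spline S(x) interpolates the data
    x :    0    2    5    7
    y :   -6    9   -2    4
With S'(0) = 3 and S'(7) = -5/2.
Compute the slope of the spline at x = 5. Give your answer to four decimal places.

0.5417

Let M_i = S''(x_i). Step sizes h_i = 2, 3, 2; slopes of the chords Δ_i = (y_(i+1) - y_i)/h_i = 15/2, -11/3, 3.
  2·M_0 + 10·M_1 + 3·M_2 = 6(Δ_1 - Δ_0) = -67
  3·M_1 + 10·M_2 + 2·M_3 = 6(Δ_2 - Δ_1) = 40
Clamped end conditions give two more equations: 2h_0·M_0 + h_0·M_1 = 6(Δ_0 - S'(0)) = 27 and h_2·M_2 + 2h_2·M_3 = 6(S'(7) - Δ_2) = -33.
Solving the tridiagonal system: M_0 = 311/24, M_1 = -149/12, M_2 = 125/12, M_3 = -323/24.
On [5, 7], S'(x) = b_2 + 2c_2·(x - 5) + 3d_2·(x - 5)² with b_2 = Δ_2 - h_2(2M_2 + M_3)/6 = 13/24, c_2 = M_2/2 = 125/24, d_2 = (M_3 - M_2)/(6h_2) = -191/96. So S'(5) = 13/24.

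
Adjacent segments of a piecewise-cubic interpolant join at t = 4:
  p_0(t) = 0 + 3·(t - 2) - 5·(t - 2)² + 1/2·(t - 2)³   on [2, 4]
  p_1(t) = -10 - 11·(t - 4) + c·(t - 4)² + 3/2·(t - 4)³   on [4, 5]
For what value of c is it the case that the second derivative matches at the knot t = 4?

p_0''(t) = -10 + 3·(t - 2), so p_0''(4) = -4. On the right, p_1''(4) = 2c, so c = -2.

-2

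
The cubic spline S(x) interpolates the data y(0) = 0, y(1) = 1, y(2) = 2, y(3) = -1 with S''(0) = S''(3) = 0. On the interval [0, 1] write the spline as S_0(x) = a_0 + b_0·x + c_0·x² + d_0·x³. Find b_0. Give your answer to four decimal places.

Let M_i = S''(x_i). Step sizes h_i = 1, 1, 1; slopes of the chords Δ_i = (y_(i+1) - y_i)/h_i = 1, 1, -3.
  1·M_0 + 4·M_1 + 1·M_2 = 6(Δ_1 - Δ_0) = 0
  1·M_1 + 4·M_2 + 1·M_3 = 6(Δ_2 - Δ_1) = -24
Natural end conditions: M_0 = M_3 = 0.
Solving: M_0 = 0, M_1 = 8/5, M_2 = -32/5, M_3 = 0.
On [0, 1], with S_0(x) = a_0 + b_0·x + c_0·x² + d_0·x³: c_0 = M_0/2 = 0, d_0 = (M_1 - M_0)/(6h_0) = 4/15, b_0 = Δ_0 - h_0(2M_0 + M_1)/6 = 11/15.

0.7333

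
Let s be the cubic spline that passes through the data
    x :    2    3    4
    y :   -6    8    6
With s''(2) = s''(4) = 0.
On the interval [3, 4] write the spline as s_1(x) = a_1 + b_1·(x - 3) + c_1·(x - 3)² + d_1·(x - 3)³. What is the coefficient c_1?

-12

Write σ_i for s''(x_i). With h_i = 1, 1 and divided differences Δ_i = 14, -2, the continuity of s' gives the tridiagonal system
  1·σ_0 + 4·σ_1 + 1·σ_2 = 6(Δ_1 - Δ_0) = -96
Natural end conditions: σ_0 = σ_2 = 0.
Solving the tridiagonal system: σ_0 = 0, σ_1 = -24, σ_2 = 0.
On [3, 4], with s_1(x) = a_1 + b_1·(x - 3) + c_1·(x - 3)² + d_1·(x - 3)³: c_1 = σ_1/2 = -12, d_1 = (σ_2 - σ_1)/(6h_1) = 4, b_1 = Δ_1 - h_1(2σ_1 + σ_2)/6 = 6.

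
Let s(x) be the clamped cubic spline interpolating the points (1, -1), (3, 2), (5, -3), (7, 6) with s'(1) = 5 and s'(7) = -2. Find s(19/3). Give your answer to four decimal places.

Let M_i = s''(x_i). Step sizes h_i = 2, 2, 2; slopes of the chords Δ_i = (y_(i+1) - y_i)/h_i = 3/2, -5/2, 9/2.
  2·M_0 + 8·M_1 + 2·M_2 = 6(Δ_1 - Δ_0) = -24
  2·M_1 + 8·M_2 + 2·M_3 = 6(Δ_2 - Δ_1) = 42
Clamped end conditions give two more equations: 2h_0·M_0 + h_0·M_1 = 6(Δ_0 - s'(1)) = -21 and h_2·M_2 + 2h_2·M_3 = 6(s'(7) - Δ_2) = -39.
Solving the tridiagonal system: M_0 = -17/6, M_1 = -29/6, M_2 = 61/6, M_3 = -89/6.
On [5, 7], s(x) = -3 + 8/3·(x - 5) + 61/12·(x - 5)² - 25/12·(x - 5)³.
With (x - 5) = 4/3: s(19/3) = 377/81.

4.6543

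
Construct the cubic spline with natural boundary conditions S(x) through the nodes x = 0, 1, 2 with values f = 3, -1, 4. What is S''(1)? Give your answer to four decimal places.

With σ_i denoting the second derivative at x_i, h_i = 1, 1, and Δ_i = (y_(i+1) − y_i)/h_i = -4, 5:
  1·σ_0 + 4·σ_1 + 1·σ_2 = 6(Δ_1 - Δ_0) = 54
Natural end conditions: σ_0 = σ_2 = 0.
Forward elimination and back-substitution give σ_0 = 0, σ_1 = 27/2, σ_2 = 0.

13.5000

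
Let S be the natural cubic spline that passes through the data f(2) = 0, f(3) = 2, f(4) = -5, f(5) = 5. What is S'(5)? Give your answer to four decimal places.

Let M_i = S''(x_i). Step sizes h_i = 1, 1, 1; slopes of the chords Δ_i = (y_(i+1) - y_i)/h_i = 2, -7, 10.
  1·M_0 + 4·M_1 + 1·M_2 = 6(Δ_1 - Δ_0) = -54
  1·M_1 + 4·M_2 + 1·M_3 = 6(Δ_2 - Δ_1) = 102
Natural end conditions: M_0 = M_3 = 0.
Forward elimination and back-substitution give M_0 = 0, M_1 = -106/5, M_2 = 154/5, M_3 = 0.
On [4, 5], S'(x) = b_2 + 2c_2·(x - 4) + 3d_2·(x - 4)² with b_2 = Δ_2 - h_2(2M_2 + M_3)/6 = -4/15, c_2 = M_2/2 = 77/5, d_2 = (M_3 - M_2)/(6h_2) = -77/15. So S'(5) = 227/15.

15.1333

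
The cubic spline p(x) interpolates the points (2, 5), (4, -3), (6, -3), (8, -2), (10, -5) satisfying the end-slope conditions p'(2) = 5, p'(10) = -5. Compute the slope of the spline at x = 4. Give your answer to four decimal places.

With m_i denoting the second derivative at x_i, h_i = 2, 2, 2, 2, and Δ_i = (y_(i+1) − y_i)/h_i = -4, 0, 1/2, -3/2:
  2·m_0 + 8·m_1 + 2·m_2 = 6(Δ_1 - Δ_0) = 24
  2·m_1 + 8·m_2 + 2·m_3 = 6(Δ_2 - Δ_1) = 3
  2·m_2 + 8·m_3 + 2·m_4 = 6(Δ_3 - Δ_2) = -12
Clamped end conditions give two more equations: 2h_0·m_0 + h_0·m_1 = 6(Δ_0 - p'(2)) = -54 and h_3·m_3 + 2h_3·m_4 = 6(p'(10) - Δ_3) = -21.
Hence m_0 = -139/8, m_1 = 31/4, m_2 = -13/8, m_3 = 1/4, m_4 = -43/8.
On [4, 6], p'(x) = b_1 + 2c_1·(x - 4) + 3d_1·(x - 4)² with b_1 = Δ_1 - h_1(2m_1 + m_2)/6 = -37/8, c_1 = m_1/2 = 31/8, d_1 = (m_2 - m_1)/(6h_1) = -25/32. So p'(4) = -37/8.

-4.6250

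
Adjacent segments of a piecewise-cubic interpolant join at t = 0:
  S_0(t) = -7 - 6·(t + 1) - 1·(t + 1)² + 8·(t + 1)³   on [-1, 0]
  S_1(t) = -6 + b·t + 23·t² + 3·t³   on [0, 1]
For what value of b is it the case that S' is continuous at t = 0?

16

S_0'(t) = -6 - 2·(t + 1) + 24·(t + 1)², so S_0'(0) = 16. On the right, S_1'(0) = b, so b = 16.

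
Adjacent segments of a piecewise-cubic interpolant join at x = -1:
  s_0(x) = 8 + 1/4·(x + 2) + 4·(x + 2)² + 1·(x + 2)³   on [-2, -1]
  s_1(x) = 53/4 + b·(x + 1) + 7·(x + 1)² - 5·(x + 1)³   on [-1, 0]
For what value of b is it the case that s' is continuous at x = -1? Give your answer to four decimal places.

11.2500

s_0'(x) = 1/4 + 8·(x + 2) + 3·(x + 2)², so s_0'(-1) = 45/4. On the right, s_1'(-1) = b, so b = 45/4.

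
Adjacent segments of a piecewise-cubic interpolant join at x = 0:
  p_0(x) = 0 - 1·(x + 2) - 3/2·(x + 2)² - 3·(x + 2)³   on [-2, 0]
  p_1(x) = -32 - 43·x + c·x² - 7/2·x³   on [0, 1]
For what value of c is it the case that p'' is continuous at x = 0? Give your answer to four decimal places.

-19.5000

p_0''(x) = -3 - 18·(x + 2), so p_0''(0) = -39. On the right, p_1''(0) = 2c, so c = -39/2.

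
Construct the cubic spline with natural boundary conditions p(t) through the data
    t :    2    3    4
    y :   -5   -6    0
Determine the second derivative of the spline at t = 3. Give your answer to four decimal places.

Write σ_i for p''(x_i). With h_i = 1, 1 and divided differences Δ_i = -1, 6, the continuity of p' gives the tridiagonal system
  1·σ_0 + 4·σ_1 + 1·σ_2 = 6(Δ_1 - Δ_0) = 42
Natural end conditions: σ_0 = σ_2 = 0.
Hence σ_0 = 0, σ_1 = 21/2, σ_2 = 0.

10.5000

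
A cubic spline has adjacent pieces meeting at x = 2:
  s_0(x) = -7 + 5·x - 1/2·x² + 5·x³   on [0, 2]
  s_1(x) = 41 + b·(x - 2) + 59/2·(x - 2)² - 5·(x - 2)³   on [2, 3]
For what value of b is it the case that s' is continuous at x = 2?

63

s_0'(x) = 5 - 1·x + 15·x², so s_0'(2) = 63. On the right, s_1'(2) = b, so b = 63.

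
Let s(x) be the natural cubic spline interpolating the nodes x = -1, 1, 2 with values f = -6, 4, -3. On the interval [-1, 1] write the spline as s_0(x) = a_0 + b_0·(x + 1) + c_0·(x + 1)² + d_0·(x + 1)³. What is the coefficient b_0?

9

With m_i denoting the second derivative at x_i, h_i = 2, 1, and Δ_i = (y_(i+1) − y_i)/h_i = 5, -7:
  2·m_0 + 6·m_1 + 1·m_2 = 6(Δ_1 - Δ_0) = -72
Natural end conditions: m_0 = m_2 = 0.
Forward elimination and back-substitution give m_0 = 0, m_1 = -12, m_2 = 0.
On [-1, 1], with s_0(x) = a_0 + b_0·(x + 1) + c_0·(x + 1)² + d_0·(x + 1)³: c_0 = m_0/2 = 0, d_0 = (m_1 - m_0)/(6h_0) = -1, b_0 = Δ_0 - h_0(2m_0 + m_1)/6 = 9.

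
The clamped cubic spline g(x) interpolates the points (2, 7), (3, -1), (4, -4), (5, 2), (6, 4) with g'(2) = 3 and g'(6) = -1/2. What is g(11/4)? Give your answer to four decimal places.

1.7755

Let σ_i = g''(x_i). Step sizes h_i = 1, 1, 1, 1; slopes of the chords Δ_i = (y_(i+1) - y_i)/h_i = -8, -3, 6, 2.
  1·σ_0 + 4·σ_1 + 1·σ_2 = 6(Δ_1 - Δ_0) = 30
  1·σ_1 + 4·σ_2 + 1·σ_3 = 6(Δ_2 - Δ_1) = 54
  1·σ_2 + 4·σ_3 + 1·σ_4 = 6(Δ_3 - Δ_2) = -24
Clamped end conditions give two more equations: 2h_0·σ_0 + h_0·σ_1 = 6(Δ_0 - g'(2)) = -66 and h_3·σ_3 + 2h_3·σ_4 = 6(g'(6) - Δ_3) = -15.
Hence σ_0 = -2257/56, σ_1 = 409/28, σ_2 = 95/8, σ_3 = -227/28, σ_4 = -193/56.
On [2, 3], g(x) = 7 + 3·(x - 2) - 2257/112·(x - 2)² + 1025/112·(x - 2)³.
With (x - 2) = 3/4: g(11/4) = 12727/7168.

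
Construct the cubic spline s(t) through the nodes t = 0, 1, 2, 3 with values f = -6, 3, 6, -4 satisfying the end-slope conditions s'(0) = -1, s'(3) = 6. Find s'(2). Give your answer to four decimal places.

Put M_i = s'' at the i-th knot. Here h = (1, 1, 1) and Δ = (9, 3, -10), so the interior equations h_(i-1)·M_(i-1) + 2(h_(i-1)+h_i)·M_i + h_i·M_(i+1) = 6(Δ_i − Δ_(i-1)) read
  1·M_0 + 4·M_1 + 1·M_2 = 6(Δ_1 - Δ_0) = -36
  1·M_1 + 4·M_2 + 1·M_3 = 6(Δ_2 - Δ_1) = -78
Clamped end conditions give two more equations: 2h_0·M_0 + h_0·M_1 = 6(Δ_0 - s'(0)) = 60 and h_2·M_2 + 2h_2·M_3 = 6(s'(3) - Δ_2) = 96.
Solving the tridiagonal system: M_0 = 104/3, M_1 = -28/3, M_2 = -100/3, M_3 = 194/3.
On [2, 3], s'(t) = b_2 + 2c_2·(t - 2) + 3d_2·(t - 2)² with b_2 = Δ_2 - h_2(2M_2 + M_3)/6 = -29/3, c_2 = M_2/2 = -50/3, d_2 = (M_3 - M_2)/(6h_2) = 49/3. So s'(2) = -29/3.

-9.6667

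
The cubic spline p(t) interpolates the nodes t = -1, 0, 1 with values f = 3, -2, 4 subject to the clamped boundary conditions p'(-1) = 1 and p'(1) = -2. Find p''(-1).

-36

Write m_i for p''(x_i). With h_i = 1, 1 and divided differences Δ_i = -5, 6, the continuity of p' gives the tridiagonal system
  1·m_0 + 4·m_1 + 1·m_2 = 6(Δ_1 - Δ_0) = 66
Clamped end conditions give two more equations: 2h_0·m_0 + h_0·m_1 = 6(Δ_0 - p'(-1)) = -36 and h_1·m_1 + 2h_1·m_2 = 6(p'(1) - Δ_1) = -48.
Forward elimination and back-substitution give m_0 = -36, m_1 = 36, m_2 = -42.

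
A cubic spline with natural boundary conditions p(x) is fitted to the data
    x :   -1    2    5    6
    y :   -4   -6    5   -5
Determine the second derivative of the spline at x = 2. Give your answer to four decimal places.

With M_i denoting the second derivative at x_i, h_i = 3, 3, 1, and Δ_i = (y_(i+1) − y_i)/h_i = -2/3, 11/3, -10:
  3·M_0 + 12·M_1 + 3·M_2 = 6(Δ_1 - Δ_0) = 26
  3·M_1 + 8·M_2 + 1·M_3 = 6(Δ_2 - Δ_1) = -82
Natural end conditions: M_0 = M_3 = 0.
Hence M_0 = 0, M_1 = 454/87, M_2 = -354/29, M_3 = 0.

5.2184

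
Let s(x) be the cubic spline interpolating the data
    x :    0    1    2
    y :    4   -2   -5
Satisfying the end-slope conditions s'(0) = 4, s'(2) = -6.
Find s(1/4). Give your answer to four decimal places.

With M_i denoting the second derivative at x_i, h_i = 1, 1, and Δ_i = (y_(i+1) − y_i)/h_i = -6, -3:
  1·M_0 + 4·M_1 + 1·M_2 = 6(Δ_1 - Δ_0) = 18
Clamped end conditions give two more equations: 2h_0·M_0 + h_0·M_1 = 6(Δ_0 - s'(0)) = -60 and h_1·M_1 + 2h_1·M_2 = 6(s'(2) - Δ_1) = -18.
Forward elimination and back-substitution give M_0 = -79/2, M_1 = 19, M_2 = -37/2.
On [0, 1], s(x) = 4 + 4·x - 79/4·x² + 39/4·x³.
With x = 1/4: s(1/4) = 1003/256.

3.9180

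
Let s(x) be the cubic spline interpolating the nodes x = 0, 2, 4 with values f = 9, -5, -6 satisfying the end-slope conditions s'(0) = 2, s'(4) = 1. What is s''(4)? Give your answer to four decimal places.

-2.8750

Put m_i = s'' at the i-th knot. Here h = (2, 2) and Δ = (-7, -1/2), so the interior equations h_(i-1)·m_(i-1) + 2(h_(i-1)+h_i)·m_i + h_i·m_(i+1) = 6(Δ_i − Δ_(i-1)) read
  2·m_0 + 8·m_1 + 2·m_2 = 6(Δ_1 - Δ_0) = 39
Clamped end conditions give two more equations: 2h_0·m_0 + h_0·m_1 = 6(Δ_0 - s'(0)) = -54 and h_1·m_1 + 2h_1·m_2 = 6(s'(4) - Δ_1) = 9.
Forward elimination and back-substitution give m_0 = -149/8, m_1 = 41/4, m_2 = -23/8.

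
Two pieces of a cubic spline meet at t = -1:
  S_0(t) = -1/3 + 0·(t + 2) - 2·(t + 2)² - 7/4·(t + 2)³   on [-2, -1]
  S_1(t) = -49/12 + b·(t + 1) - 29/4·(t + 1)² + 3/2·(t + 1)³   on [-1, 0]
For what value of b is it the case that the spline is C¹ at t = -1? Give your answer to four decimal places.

-9.2500

S_0'(t) = 0 - 4·(t + 2) - 21/4·(t + 2)², so S_0'(-1) = -37/4. On the right, S_1'(-1) = b, so b = -37/4.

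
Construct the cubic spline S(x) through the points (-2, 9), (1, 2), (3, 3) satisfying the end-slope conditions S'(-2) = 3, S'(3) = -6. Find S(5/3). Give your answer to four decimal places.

3.2222

Write M_i for S''(x_i). With h_i = 3, 2 and divided differences Δ_i = -7/3, 1/2, the continuity of S' gives the tridiagonal system
  3·M_0 + 10·M_1 + 2·M_2 = 6(Δ_1 - Δ_0) = 17
Clamped end conditions give two more equations: 2h_0·M_0 + h_0·M_1 = 6(Δ_0 - S'(-2)) = -32 and h_1·M_1 + 2h_1·M_2 = 6(S'(3) - Δ_1) = -39.
Solving: M_0 = -53/6, M_1 = 7, M_2 = -53/4.
On [1, 3], S(x) = 2 + 1/4·(x - 1) + 7/2·(x - 1)² - 27/16·(x - 1)³.
With (x - 1) = 2/3: S(5/3) = 29/9.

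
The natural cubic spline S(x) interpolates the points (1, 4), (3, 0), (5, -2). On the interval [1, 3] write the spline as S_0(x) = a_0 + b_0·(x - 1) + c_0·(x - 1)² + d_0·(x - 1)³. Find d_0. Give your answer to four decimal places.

0.0625

Put M_i = S'' at the i-th knot. Here h = (2, 2) and Δ = (-2, -1), so the interior equations h_(i-1)·M_(i-1) + 2(h_(i-1)+h_i)·M_i + h_i·M_(i+1) = 6(Δ_i − Δ_(i-1)) read
  2·M_0 + 8·M_1 + 2·M_2 = 6(Δ_1 - Δ_0) = 6
Natural end conditions: M_0 = M_2 = 0.
Forward elimination and back-substitution give M_0 = 0, M_1 = 3/4, M_2 = 0.
On [1, 3], with S_0(x) = a_0 + b_0·(x - 1) + c_0·(x - 1)² + d_0·(x - 1)³: c_0 = M_0/2 = 0, d_0 = (M_1 - M_0)/(6h_0) = 1/16, b_0 = Δ_0 - h_0(2M_0 + M_1)/6 = -9/4.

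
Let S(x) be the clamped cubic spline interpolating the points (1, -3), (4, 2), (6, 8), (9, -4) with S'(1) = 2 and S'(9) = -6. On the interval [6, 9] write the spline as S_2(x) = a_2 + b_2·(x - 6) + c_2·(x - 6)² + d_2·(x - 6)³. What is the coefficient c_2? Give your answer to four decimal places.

-2.3736

Put σ_i = S'' at the i-th knot. Here h = (3, 2, 3) and Δ = (5/3, 3, -4), so the interior equations h_(i-1)·σ_(i-1) + 2(h_(i-1)+h_i)·σ_i + h_i·σ_(i+1) = 6(Δ_i − Δ_(i-1)) read
  3·σ_0 + 10·σ_1 + 2·σ_2 = 6(Δ_1 - Δ_0) = 8
  2·σ_1 + 10·σ_2 + 3·σ_3 = 6(Δ_2 - Δ_1) = -42
Clamped end conditions give two more equations: 2h_0·σ_0 + h_0·σ_1 = 6(Δ_0 - S'(1)) = -2 and h_2·σ_2 + 2h_2·σ_3 = 6(S'(9) - Δ_2) = -12.
Forward elimination and back-substitution give σ_0 = -388/273, σ_1 = 198/91, σ_2 = -432/91, σ_3 = 34/91.
On [6, 9], with S_2(x) = a_2 + b_2·(x - 6) + c_2·(x - 6)² + d_2·(x - 6)³: c_2 = σ_2/2 = -216/91, d_2 = (σ_3 - σ_2)/(6h_2) = 233/819, b_2 = Δ_2 - h_2(2σ_2 + σ_3)/6 = 51/91.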